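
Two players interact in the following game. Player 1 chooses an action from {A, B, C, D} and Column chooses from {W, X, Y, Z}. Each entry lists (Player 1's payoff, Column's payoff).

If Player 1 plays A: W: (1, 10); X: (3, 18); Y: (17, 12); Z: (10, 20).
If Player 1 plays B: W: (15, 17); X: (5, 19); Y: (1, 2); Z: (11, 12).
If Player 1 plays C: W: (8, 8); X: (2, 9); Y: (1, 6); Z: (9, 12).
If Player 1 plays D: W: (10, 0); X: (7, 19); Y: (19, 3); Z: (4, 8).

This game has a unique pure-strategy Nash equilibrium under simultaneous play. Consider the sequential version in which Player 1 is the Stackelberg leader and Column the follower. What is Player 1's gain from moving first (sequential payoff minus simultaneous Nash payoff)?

3

Column best-responds to each possible Player 1 move:
- A: BR = Z, leader payoff 10.
- B: BR = X, leader payoff 5.
- C: BR = Z, leader payoff 9.
- D: BR = X, leader payoff 7.
Maximizing over 10, 5, 9, 7, Player 1 chooses A. Subgame-perfect outcome: (A, Z) with payoffs (10, 20).
Now find the simultaneous Nash equilibrium.
Player 1's best replies: W→B; X→D; Y→D; Z→B.
Column's best replies: A→Z; B→X; C→Z; D→X.
The unique mutual best reply is (D, X), giving (7, 19).
Player 1's commitment gain: 10 − 7 = 3.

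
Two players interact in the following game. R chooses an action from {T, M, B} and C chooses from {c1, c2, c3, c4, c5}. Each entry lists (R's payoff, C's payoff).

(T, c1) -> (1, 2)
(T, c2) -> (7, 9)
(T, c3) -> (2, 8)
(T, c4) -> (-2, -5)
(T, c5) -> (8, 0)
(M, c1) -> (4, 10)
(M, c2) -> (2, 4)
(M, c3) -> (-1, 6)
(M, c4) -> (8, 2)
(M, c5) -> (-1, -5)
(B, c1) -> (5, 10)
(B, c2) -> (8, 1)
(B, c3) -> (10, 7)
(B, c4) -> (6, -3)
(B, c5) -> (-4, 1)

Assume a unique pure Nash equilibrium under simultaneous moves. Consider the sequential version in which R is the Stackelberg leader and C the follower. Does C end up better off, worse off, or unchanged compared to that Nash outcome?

worse off

Solve by backward induction (R leads).
- T → C plays c2 (best of 2, 9, 8, -5, 0); R gets 7.
- M → C plays c1 (best of 10, 4, 6, 2, -5); R gets 4.
- B → C plays c1 (best of 10, 1, 7, -3, 1); R gets 5.
Among 7, 4, 5, the best is 7 at T. Subgame-perfect outcome: (T, c2) with payoffs (7, 9).
Now find the simultaneous Nash equilibrium.
R's best replies: c1→B; c2→B; c3→B; c4→M; c5→T.
C's best replies: T→c2; M→c1; B→c1.
Only (B, c1) has each player best-responding; Nash payoffs (5, 10).
C earns 9 sequentially versus 10 at the Nash outcome: worse off.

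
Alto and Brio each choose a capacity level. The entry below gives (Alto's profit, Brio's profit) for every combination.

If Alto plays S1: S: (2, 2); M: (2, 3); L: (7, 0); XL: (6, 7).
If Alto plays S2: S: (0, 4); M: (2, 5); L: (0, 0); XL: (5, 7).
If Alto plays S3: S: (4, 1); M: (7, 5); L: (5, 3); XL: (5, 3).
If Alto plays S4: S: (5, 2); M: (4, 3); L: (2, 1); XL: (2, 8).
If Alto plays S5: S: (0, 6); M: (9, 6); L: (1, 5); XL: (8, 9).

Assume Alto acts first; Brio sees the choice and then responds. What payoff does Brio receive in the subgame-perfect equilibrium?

9

Brio best-responds to each possible Alto move:
- S1: BR = XL, leader payoff 6.
- S2: BR = XL, leader payoff 5.
- S3: BR = M, leader payoff 7.
- S4: BR = XL, leader payoff 2.
- S5: BR = XL, leader payoff 8.
Among 6, 5, 7, 2, 8, the best is 8 at S5. Subgame-perfect outcome: (S5, XL) with payoffs (8, 9).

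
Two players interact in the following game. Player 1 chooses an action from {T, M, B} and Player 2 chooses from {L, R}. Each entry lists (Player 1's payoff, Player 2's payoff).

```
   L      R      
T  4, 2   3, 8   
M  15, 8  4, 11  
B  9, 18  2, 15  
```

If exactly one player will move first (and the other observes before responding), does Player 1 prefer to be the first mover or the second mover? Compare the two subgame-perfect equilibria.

first

If Player 1 leads: Player 2's best replies are T→R, M→R, B→L; Player 1's induced payoffs 3, 4, 9; outcome (B, L), payoffs (9, 18).
If Player 2 leads: Player 1's best replies are L→M, R→M; Player 2's induced payoffs 8, 11; outcome (M, R), payoffs (4, 11).
Player 1 gets 9 moving first and 4 moving second, so Player 1 prefers to move first.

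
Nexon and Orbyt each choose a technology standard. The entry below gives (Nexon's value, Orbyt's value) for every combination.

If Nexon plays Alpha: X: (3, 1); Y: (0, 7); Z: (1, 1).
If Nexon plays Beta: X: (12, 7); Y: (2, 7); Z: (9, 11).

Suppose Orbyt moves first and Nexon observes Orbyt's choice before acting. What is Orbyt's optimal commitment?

Z

Backward induction with Orbyt moving first.
- X → Nexon plays Beta (best of 3, 12); Orbyt gets 7.
- Y → Nexon plays Beta (best of 0, 2); Orbyt gets 7.
- Z → Nexon plays Beta (best of 1, 9); Orbyt gets 11.
Maximizing over 7, 7, 11, Orbyt chooses Z. Subgame-perfect outcome: (Beta, Z) with payoffs (9, 11).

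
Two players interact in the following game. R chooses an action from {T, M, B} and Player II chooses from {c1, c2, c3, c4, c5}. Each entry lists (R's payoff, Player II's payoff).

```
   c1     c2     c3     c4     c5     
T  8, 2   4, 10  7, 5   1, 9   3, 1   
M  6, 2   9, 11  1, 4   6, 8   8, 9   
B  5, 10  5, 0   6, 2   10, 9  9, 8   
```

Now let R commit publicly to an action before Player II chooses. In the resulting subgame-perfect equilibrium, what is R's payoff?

9

Work backward from Player II's decision.
- T: Player II compares 2, 10, 5, 9, 1 and picks c2; R would get 4.
- M: Player II compares 2, 11, 4, 8, 9 and picks c2; R would get 9.
- B: Player II compares 10, 0, 2, 9, 8 and picks c1; R would get 5.
Among 4, 9, 5, the best is 9 at M. Subgame-perfect outcome: (M, c2) with payoffs (9, 11).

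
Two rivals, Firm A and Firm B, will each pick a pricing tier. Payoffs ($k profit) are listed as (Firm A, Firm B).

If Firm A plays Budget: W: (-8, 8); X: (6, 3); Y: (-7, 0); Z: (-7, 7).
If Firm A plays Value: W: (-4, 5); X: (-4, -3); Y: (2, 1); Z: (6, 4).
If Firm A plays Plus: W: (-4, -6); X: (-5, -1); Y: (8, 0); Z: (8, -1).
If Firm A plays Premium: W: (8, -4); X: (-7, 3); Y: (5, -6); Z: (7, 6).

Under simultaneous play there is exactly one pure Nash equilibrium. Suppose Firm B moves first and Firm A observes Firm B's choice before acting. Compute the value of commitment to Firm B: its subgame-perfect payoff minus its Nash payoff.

3

Work backward from Firm A's decision.
- W: Firm A compares -8, -4, -4, 8 and picks Premium; Firm B would get -4.
- X: Firm A compares 6, -4, -5, -7 and picks Budget; Firm B would get 3.
- Y: Firm A compares -7, 2, 8, 5 and picks Plus; Firm B would get 0.
- Z: Firm A compares -7, 6, 8, 7 and picks Plus; Firm B would get -1.
Among -4, 3, 0, -1, the best is 3 at X. Subgame-perfect outcome: (Budget, X) with payoffs (6, 3).
Under simultaneous play:
Firm A's best replies: W→Premium; X→Budget; Y→Plus; Z→Plus.
Firm B's best replies: Budget→W; Value→W; Plus→Y; Premium→Z.
Only (Plus, Y) has each player best-responding; Nash payoffs (8, 0).
Firm B's commitment gain: 3 − 0 = 3.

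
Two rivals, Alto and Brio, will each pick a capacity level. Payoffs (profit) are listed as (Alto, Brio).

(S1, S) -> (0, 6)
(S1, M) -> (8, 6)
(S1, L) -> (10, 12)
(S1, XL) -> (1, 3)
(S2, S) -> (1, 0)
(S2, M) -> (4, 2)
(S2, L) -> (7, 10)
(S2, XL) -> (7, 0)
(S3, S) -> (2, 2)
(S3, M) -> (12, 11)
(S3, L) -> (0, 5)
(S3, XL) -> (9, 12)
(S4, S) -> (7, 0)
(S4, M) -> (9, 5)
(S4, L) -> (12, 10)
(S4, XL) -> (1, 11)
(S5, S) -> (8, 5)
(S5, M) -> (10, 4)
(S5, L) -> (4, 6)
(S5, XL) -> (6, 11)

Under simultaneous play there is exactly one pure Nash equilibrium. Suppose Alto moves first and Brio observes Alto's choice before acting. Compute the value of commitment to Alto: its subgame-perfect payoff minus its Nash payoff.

Brio best-responds to each possible Alto move:
- S1: BR = L, leader payoff 10.
- S2: BR = L, leader payoff 7.
- S3: BR = XL, leader payoff 9.
- S4: BR = XL, leader payoff 1.
- S5: BR = XL, leader payoff 6.
Among 10, 7, 9, 1, 6, the best is 10 at S1. Subgame-perfect outcome: (S1, L) with payoffs (10, 12).
For the simultaneous game, intersect best replies.
Alto's best replies: S→S5; M→S3; L→S4; XL→S3.
Brio's best replies: S1→L; S2→L; S3→XL; S4→XL; S5→XL.
The unique mutual best reply is (S3, XL), giving (9, 12).
Alto's commitment gain: 10 − 9 = 1.

1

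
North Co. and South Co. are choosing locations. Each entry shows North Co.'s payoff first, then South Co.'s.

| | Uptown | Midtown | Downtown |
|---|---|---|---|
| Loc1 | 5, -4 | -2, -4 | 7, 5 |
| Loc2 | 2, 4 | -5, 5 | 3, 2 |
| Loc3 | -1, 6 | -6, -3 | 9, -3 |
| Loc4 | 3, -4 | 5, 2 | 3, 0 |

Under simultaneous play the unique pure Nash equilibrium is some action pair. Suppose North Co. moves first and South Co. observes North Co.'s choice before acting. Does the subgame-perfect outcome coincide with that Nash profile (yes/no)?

no

Backward induction with North Co. moving first.
- Loc1: South Co. compares -4, -4, 5 and picks Downtown; North Co. would get 7.
- Loc2: South Co. compares 4, 5, 2 and picks Midtown; North Co. would get -5.
- Loc3: South Co. compares 6, -3, -3 and picks Uptown; North Co. would get -1.
- Loc4: South Co. compares -4, 2, 0 and picks Midtown; North Co. would get 5.
Maximizing over 7, -5, -1, 5, North Co. chooses Loc1. Subgame-perfect outcome: (Loc1, Downtown) with payoffs (7, 5).
Under simultaneous play:
North Co.'s best replies: Uptown→Loc1; Midtown→Loc4; Downtown→Loc3.
South Co.'s best replies: Loc1→Downtown; Loc2→Midtown; Loc3→Uptown; Loc4→Midtown.
The unique mutual best reply is (Loc4, Midtown), giving (5, 2).
Sequential outcome (Loc1, Downtown) differs from the Nash profile (Loc4, Midtown).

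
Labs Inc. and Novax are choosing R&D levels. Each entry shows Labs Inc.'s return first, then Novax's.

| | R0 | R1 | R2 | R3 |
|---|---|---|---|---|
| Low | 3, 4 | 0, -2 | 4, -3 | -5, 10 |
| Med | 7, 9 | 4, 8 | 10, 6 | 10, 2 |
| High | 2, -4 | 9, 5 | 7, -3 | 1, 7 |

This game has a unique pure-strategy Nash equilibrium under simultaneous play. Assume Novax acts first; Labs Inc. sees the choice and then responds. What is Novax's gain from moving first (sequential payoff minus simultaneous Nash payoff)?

0

Work backward from Labs Inc.'s decision.
- R0: Labs Inc. compares 3, 7, 2 and picks Med; Novax would get 9.
- R1: Labs Inc. compares 0, 4, 9 and picks High; Novax would get 5.
- R2: Labs Inc. compares 4, 10, 7 and picks Med; Novax would get 6.
- R3: Labs Inc. compares -5, 10, 1 and picks Med; Novax would get 2.
Novax's induced payoffs are 9, 5, 6, 2, so Novax commits to R0. Subgame-perfect outcome: (Med, R0) with payoffs (7, 9).
Under simultaneous play:
Labs Inc.'s best replies: R0→Med; R1→High; R2→Med; R3→Med.
Novax's best replies: Low→R3; Med→R0; High→R3.
Only (Med, R0) has each player best-responding; Nash payoffs (7, 9).
Novax's commitment gain: 9 − 9 = 0.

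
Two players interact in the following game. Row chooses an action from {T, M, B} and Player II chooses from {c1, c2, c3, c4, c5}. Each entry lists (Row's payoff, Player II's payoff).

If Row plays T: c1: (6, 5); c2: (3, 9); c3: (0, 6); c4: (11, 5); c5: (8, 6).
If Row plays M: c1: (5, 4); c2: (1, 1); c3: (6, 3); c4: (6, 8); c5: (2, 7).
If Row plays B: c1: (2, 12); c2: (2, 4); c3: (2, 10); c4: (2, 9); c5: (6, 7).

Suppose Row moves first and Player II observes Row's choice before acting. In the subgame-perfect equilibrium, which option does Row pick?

M

Solve by backward induction (Row leads).
- T → Player II plays c2 (best of 5, 9, 6, 5, 6); Row gets 3.
- M → Player II plays c4 (best of 4, 1, 3, 8, 7); Row gets 6.
- B → Player II plays c1 (best of 12, 4, 10, 9, 7); Row gets 2.
Row's induced payoffs are 3, 6, 2, so Row commits to M. Subgame-perfect outcome: (M, c4) with payoffs (6, 8).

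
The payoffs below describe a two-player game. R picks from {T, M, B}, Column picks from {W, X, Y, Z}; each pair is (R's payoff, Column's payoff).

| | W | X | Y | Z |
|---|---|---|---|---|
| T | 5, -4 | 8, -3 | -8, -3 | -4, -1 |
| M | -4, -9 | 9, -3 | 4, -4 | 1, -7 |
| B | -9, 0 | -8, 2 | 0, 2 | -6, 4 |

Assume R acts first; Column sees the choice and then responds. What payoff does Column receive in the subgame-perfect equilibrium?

Work backward from Column's decision.
- T: BR = Z, leader payoff -4.
- M: BR = X, leader payoff 9.
- B: BR = Z, leader payoff -6.
Among -4, 9, -6, the best is 9 at M. Subgame-perfect outcome: (M, X) with payoffs (9, -3).

-3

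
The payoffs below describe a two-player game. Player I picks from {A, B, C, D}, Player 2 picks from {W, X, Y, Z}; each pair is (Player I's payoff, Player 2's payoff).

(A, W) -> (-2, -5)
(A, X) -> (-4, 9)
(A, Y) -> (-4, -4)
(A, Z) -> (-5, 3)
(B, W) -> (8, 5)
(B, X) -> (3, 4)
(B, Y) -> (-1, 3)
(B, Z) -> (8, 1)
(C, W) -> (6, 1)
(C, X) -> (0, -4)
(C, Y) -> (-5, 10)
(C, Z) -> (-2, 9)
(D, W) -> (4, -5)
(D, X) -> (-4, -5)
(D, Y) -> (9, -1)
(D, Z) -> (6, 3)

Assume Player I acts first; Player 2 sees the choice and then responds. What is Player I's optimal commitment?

B

Player 2 best-responds to each possible Player I move:
- A: BR = X, leader payoff -4.
- B: BR = W, leader payoff 8.
- C: BR = Y, leader payoff -5.
- D: BR = Z, leader payoff 6.
Maximizing over -4, 8, -5, 6, Player I chooses B. Subgame-perfect outcome: (B, W) with payoffs (8, 5).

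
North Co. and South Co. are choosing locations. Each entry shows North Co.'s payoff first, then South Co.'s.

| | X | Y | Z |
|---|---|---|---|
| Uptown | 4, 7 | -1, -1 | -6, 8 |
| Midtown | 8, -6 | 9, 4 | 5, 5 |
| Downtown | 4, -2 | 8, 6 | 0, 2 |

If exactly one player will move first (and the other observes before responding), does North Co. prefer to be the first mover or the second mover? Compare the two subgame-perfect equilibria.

If North Co. leads: South Co.'s best replies are Uptown→Z, Midtown→Z, Downtown→Y; North Co.'s induced payoffs -6, 5, 8; outcome (Downtown, Y), payoffs (8, 6).
If South Co. leads: North Co.'s best replies are X→Midtown, Y→Midtown, Z→Midtown; South Co.'s induced payoffs -6, 4, 5; outcome (Midtown, Z), payoffs (5, 5).
North Co. gets 8 moving first and 5 moving second, so North Co. prefers to move first.

first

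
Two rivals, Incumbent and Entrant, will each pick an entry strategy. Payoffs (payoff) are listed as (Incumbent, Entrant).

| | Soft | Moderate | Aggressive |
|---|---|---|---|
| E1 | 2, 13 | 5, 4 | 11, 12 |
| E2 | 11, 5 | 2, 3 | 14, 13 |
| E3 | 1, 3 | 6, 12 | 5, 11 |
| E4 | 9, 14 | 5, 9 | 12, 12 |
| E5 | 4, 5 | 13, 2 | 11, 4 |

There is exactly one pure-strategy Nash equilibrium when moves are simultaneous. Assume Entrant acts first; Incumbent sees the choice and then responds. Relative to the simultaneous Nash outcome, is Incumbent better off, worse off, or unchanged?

unchanged

Incumbent best-responds to each possible Entrant move:
- Soft: BR = E2, leader payoff 5.
- Moderate: BR = E5, leader payoff 2.
- Aggressive: BR = E2, leader payoff 13.
Entrant's induced payoffs are 5, 2, 13, so Entrant commits to Aggressive. Subgame-perfect outcome: (E2, Aggressive) with payoffs (14, 13).
For the simultaneous game, intersect best replies.
Incumbent's best replies: Soft→E2; Moderate→E5; Aggressive→E2.
Entrant's best replies: E1→Soft; E2→Aggressive; E3→Moderate; E4→Soft; E5→Soft.
The unique mutual best reply is (E2, Aggressive), giving (14, 13).
Incumbent earns 14 sequentially versus 14 at the Nash outcome: unchanged.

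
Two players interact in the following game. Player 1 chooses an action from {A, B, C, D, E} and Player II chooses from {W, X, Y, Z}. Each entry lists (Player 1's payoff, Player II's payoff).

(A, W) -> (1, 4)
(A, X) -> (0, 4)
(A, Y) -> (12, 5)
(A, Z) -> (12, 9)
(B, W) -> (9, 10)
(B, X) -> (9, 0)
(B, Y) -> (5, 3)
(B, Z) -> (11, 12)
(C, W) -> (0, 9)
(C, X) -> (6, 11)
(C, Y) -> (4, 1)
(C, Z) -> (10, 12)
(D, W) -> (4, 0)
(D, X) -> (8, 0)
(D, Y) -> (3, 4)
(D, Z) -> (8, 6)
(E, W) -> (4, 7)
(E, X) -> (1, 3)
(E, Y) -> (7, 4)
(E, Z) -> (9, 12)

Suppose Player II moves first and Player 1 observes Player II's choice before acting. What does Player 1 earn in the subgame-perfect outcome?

Player 1 best-responds to each possible Player II move:
- W: Player 1 compares 1, 9, 0, 4, 4 and picks B; Player II would get 10.
- X: Player 1 compares 0, 9, 6, 8, 1 and picks B; Player II would get 0.
- Y: Player 1 compares 12, 5, 4, 3, 7 and picks A; Player II would get 5.
- Z: Player 1 compares 12, 11, 10, 8, 9 and picks A; Player II would get 9.
Player II's induced payoffs are 10, 0, 5, 9, so Player II commits to W. Subgame-perfect outcome: (B, W) with payoffs (9, 10).

9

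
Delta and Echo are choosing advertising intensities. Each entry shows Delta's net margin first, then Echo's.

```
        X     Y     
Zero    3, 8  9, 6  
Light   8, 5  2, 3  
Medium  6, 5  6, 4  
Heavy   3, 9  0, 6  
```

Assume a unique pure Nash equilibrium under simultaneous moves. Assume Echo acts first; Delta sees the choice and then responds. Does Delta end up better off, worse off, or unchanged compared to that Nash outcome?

Solve by backward induction (Echo leads).
- X: Delta compares 3, 8, 6, 3 and picks Light; Echo would get 5.
- Y: Delta compares 9, 2, 6, 0 and picks Zero; Echo would get 6.
Among 5, 6, the best is 6 at Y. Subgame-perfect outcome: (Zero, Y) with payoffs (9, 6).
For the simultaneous game, intersect best replies.
Delta's best replies: X→Light; Y→Zero.
Echo's best replies: Zero→X; Light→X; Medium→X; Heavy→X.
The unique mutual best reply is (Light, X), giving (8, 5).
Delta earns 9 sequentially versus 8 at the Nash outcome: better off.

better off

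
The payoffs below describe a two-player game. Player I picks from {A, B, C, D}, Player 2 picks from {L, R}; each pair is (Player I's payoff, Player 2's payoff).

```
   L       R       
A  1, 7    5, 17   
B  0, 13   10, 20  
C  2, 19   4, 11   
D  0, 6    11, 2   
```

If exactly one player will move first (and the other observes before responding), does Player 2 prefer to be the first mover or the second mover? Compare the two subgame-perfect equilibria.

If Player I leads: Player 2's best replies are A→R, B→R, C→L, D→L; Player I's induced payoffs 5, 10, 2, 0; outcome (B, R), payoffs (10, 20).
If Player 2 leads: Player I's best replies are L→C, R→D; Player 2's induced payoffs 19, 2; outcome (C, L), payoffs (2, 19).
Player 2 gets 19 moving first and 20 moving second, so Player 2 prefers to move second.

second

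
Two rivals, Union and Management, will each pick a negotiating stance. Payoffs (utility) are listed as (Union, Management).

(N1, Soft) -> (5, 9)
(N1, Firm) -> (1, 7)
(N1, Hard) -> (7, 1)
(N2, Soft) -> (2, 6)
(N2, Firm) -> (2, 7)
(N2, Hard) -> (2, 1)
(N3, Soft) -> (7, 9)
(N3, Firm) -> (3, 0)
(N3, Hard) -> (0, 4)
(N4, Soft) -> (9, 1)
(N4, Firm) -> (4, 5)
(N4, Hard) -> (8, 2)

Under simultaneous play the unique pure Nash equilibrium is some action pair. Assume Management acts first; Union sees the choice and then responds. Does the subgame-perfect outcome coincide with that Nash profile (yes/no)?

yes

Union best-responds to each possible Management move:
- Soft → Union plays N4 (best of 5, 2, 7, 9); Management gets 1.
- Firm → Union plays N4 (best of 1, 2, 3, 4); Management gets 5.
- Hard → Union plays N4 (best of 7, 2, 0, 8); Management gets 2.
Maximizing over 1, 5, 2, Management chooses Firm. Subgame-perfect outcome: (N4, Firm) with payoffs (4, 5).
For the simultaneous game, intersect best replies.
Union's best replies: Soft→N4; Firm→N4; Hard→N4.
Management's best replies: N1→Soft; N2→Firm; N3→Soft; N4→Firm.
The unique mutual best reply is (N4, Firm), giving (4, 5).
Sequential outcome (N4, Firm) coincides with the Nash profile (N4, Firm).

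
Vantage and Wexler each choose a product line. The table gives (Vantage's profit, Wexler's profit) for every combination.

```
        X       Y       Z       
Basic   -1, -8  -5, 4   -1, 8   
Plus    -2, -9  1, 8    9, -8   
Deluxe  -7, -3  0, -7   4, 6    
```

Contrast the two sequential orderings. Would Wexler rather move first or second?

If Vantage leads: Wexler's best replies are Basic→Z, Plus→Y, Deluxe→Z; Vantage's induced payoffs -1, 1, 4; outcome (Deluxe, Z), payoffs (4, 6).
If Wexler leads: Vantage's best replies are X→Basic, Y→Plus, Z→Plus; Wexler's induced payoffs -8, 8, -8; outcome (Plus, Y), payoffs (1, 8).
Wexler gets 8 moving first and 6 moving second, so Wexler prefers to move first.

first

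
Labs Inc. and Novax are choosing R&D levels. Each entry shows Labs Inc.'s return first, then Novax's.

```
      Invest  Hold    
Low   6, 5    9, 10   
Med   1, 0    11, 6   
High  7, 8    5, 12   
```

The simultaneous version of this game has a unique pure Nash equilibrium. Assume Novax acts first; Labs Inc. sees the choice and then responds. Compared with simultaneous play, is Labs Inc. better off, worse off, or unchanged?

Backward induction with Novax moving first.
- Invest → Labs Inc. plays High (best of 6, 1, 7); Novax gets 8.
- Hold → Labs Inc. plays Med (best of 9, 11, 5); Novax gets 6.
Among 8, 6, the best is 8 at Invest. Subgame-perfect outcome: (High, Invest) with payoffs (7, 8).
Now find the simultaneous Nash equilibrium.
Labs Inc.'s best replies: Invest→High; Hold→Med.
Novax's best replies: Low→Hold; Med→Hold; High→Hold.
The unique mutual best reply is (Med, Hold), giving (11, 6).
Labs Inc. earns 7 sequentially versus 11 at the Nash outcome: worse off.

worse off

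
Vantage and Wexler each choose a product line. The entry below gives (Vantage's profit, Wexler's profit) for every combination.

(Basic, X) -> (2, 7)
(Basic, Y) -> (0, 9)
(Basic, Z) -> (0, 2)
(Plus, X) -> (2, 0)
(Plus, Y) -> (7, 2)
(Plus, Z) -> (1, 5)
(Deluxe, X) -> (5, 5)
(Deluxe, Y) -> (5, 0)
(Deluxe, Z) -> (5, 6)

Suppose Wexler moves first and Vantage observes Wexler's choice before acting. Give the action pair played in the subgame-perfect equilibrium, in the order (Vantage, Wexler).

Work backward from Vantage's decision.
- X → Vantage plays Deluxe (best of 2, 2, 5); Wexler gets 5.
- Y → Vantage plays Plus (best of 0, 7, 5); Wexler gets 2.
- Z → Vantage plays Deluxe (best of 0, 1, 5); Wexler gets 6.
Maximizing over 5, 2, 6, Wexler chooses Z. Subgame-perfect outcome: (Deluxe, Z) with payoffs (5, 6).

(Deluxe, Z)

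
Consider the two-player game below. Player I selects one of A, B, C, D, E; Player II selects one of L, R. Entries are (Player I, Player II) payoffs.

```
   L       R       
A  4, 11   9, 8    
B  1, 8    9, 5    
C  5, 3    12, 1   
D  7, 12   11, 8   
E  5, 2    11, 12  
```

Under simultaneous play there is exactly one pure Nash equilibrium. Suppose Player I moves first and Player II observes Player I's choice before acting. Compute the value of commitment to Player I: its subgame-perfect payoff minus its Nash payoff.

Work backward from Player II's decision.
- A: BR = L, leader payoff 4.
- B: BR = L, leader payoff 1.
- C: BR = L, leader payoff 5.
- D: BR = L, leader payoff 7.
- E: BR = R, leader payoff 11.
Player I's induced payoffs are 4, 1, 5, 7, 11, so Player I commits to E. Subgame-perfect outcome: (E, R) with payoffs (11, 12).
Now find the simultaneous Nash equilibrium.
Player I's best replies: L→D; R→C.
Player II's best replies: A→L; B→L; C→L; D→L; E→R.
The unique mutual best reply is (D, L), giving (7, 12).
Player I's commitment gain: 11 − 7 = 4.

4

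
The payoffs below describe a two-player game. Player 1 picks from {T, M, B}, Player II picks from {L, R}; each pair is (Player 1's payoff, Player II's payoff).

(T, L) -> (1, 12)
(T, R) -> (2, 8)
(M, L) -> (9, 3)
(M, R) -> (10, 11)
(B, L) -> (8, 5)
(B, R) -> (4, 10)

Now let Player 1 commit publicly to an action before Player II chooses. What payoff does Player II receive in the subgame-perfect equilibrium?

Backward induction with Player 1 moving first.
- T: BR = L, leader payoff 1.
- M: BR = R, leader payoff 10.
- B: BR = R, leader payoff 4.
Player 1's induced payoffs are 1, 10, 4, so Player 1 commits to M. Subgame-perfect outcome: (M, R) with payoffs (10, 11).

11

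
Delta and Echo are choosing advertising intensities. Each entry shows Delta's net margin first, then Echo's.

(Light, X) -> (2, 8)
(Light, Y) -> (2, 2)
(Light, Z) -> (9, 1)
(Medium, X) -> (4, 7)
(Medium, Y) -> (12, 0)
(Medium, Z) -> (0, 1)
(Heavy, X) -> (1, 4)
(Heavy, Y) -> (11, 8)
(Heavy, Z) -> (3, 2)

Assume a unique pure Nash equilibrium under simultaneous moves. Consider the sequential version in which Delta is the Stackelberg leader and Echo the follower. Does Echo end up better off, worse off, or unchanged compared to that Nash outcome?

better off

Echo best-responds to each possible Delta move:
- Light: Echo compares 8, 2, 1 and picks X; Delta would get 2.
- Medium: Echo compares 7, 0, 1 and picks X; Delta would get 4.
- Heavy: Echo compares 4, 8, 2 and picks Y; Delta would get 11.
Delta's induced payoffs are 2, 4, 11, so Delta commits to Heavy. Subgame-perfect outcome: (Heavy, Y) with payoffs (11, 8).
Now find the simultaneous Nash equilibrium.
Delta's best replies: X→Medium; Y→Medium; Z→Light.
Echo's best replies: Light→X; Medium→X; Heavy→Y.
Only (Medium, X) has each player best-responding; Nash payoffs (4, 7).
Echo earns 8 sequentially versus 7 at the Nash outcome: better off.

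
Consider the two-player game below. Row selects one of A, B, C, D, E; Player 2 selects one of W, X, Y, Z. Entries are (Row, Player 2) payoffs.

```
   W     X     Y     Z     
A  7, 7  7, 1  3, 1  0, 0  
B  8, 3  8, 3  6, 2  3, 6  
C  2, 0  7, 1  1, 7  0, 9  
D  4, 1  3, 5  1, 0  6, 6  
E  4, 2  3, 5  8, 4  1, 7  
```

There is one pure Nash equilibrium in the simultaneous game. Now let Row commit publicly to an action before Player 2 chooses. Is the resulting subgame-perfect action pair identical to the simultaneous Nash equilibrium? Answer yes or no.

Work backward from Player 2's decision.
- A: Player 2 compares 7, 1, 1, 0 and picks W; Row would get 7.
- B: Player 2 compares 3, 3, 2, 6 and picks Z; Row would get 3.
- C: Player 2 compares 0, 1, 7, 9 and picks Z; Row would get 0.
- D: Player 2 compares 1, 5, 0, 6 and picks Z; Row would get 6.
- E: Player 2 compares 2, 5, 4, 7 and picks Z; Row would get 1.
Row's induced payoffs are 7, 3, 0, 6, 1, so Row commits to A. Subgame-perfect outcome: (A, W) with payoffs (7, 7).
For the simultaneous game, intersect best replies.
Row's best replies: W→B; X→B; Y→E; Z→D.
Player 2's best replies: A→W; B→Z; C→Z; D→Z; E→Z.
Only (D, Z) has each player best-responding; Nash payoffs (6, 6).
Sequential outcome (A, W) differs from the Nash profile (D, Z).

no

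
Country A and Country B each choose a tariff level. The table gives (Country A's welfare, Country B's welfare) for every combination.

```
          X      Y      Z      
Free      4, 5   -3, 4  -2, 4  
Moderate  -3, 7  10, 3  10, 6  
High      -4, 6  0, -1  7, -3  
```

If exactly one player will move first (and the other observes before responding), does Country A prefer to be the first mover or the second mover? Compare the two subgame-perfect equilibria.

If Country A leads: Country B's best replies are Free→X, Moderate→X, High→X; Country A's induced payoffs 4, -3, -4; outcome (Free, X), payoffs (4, 5).
If Country B leads: Country A's best replies are X→Free, Y→Moderate, Z→Moderate; Country B's induced payoffs 5, 3, 6; outcome (Moderate, Z), payoffs (10, 6).
Country A gets 4 moving first and 10 moving second, so Country A prefers to move second.

second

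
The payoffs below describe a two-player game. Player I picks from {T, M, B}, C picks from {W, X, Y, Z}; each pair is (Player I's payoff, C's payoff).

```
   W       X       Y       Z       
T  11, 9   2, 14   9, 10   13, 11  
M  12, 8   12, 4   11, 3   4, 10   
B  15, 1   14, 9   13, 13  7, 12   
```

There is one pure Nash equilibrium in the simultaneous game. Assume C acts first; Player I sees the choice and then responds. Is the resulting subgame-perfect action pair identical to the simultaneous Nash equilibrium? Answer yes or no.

yes

Backward induction with C moving first.
- W: Player I compares 11, 12, 15 and picks B; C would get 1.
- X: Player I compares 2, 12, 14 and picks B; C would get 9.
- Y: Player I compares 9, 11, 13 and picks B; C would get 13.
- Z: Player I compares 13, 4, 7 and picks T; C would get 11.
Among 1, 9, 13, 11, the best is 13 at Y. Subgame-perfect outcome: (B, Y) with payoffs (13, 13).
Under simultaneous play:
Player I's best replies: W→B; X→B; Y→B; Z→T.
C's best replies: T→X; M→Z; B→Y.
The unique mutual best reply is (B, Y), giving (13, 13).
Sequential outcome (B, Y) coincides with the Nash profile (B, Y).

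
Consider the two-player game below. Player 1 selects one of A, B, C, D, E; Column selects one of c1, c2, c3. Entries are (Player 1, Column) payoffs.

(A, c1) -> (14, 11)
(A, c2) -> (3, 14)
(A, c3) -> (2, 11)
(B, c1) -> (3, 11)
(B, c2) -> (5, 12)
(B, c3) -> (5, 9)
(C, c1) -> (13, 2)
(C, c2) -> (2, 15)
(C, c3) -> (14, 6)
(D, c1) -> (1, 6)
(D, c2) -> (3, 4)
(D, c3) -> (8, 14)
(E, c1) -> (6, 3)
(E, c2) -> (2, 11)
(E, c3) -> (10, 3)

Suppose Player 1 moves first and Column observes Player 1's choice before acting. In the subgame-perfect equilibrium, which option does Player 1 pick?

D

Column best-responds to each possible Player 1 move:
- A: Column compares 11, 14, 11 and picks c2; Player 1 would get 3.
- B: Column compares 11, 12, 9 and picks c2; Player 1 would get 5.
- C: Column compares 2, 15, 6 and picks c2; Player 1 would get 2.
- D: Column compares 6, 4, 14 and picks c3; Player 1 would get 8.
- E: Column compares 3, 11, 3 and picks c2; Player 1 would get 2.
Among 3, 5, 2, 8, 2, the best is 8 at D. Subgame-perfect outcome: (D, c3) with payoffs (8, 14).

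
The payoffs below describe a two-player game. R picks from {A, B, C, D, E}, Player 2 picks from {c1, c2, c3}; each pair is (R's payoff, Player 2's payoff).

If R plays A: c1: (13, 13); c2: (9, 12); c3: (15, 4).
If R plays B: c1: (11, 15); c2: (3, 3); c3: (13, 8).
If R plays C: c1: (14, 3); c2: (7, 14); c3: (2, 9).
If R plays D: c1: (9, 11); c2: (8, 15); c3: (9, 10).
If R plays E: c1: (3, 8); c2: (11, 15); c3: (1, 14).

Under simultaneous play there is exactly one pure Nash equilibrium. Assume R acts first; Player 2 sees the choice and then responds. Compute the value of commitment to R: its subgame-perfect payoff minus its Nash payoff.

Work backward from Player 2's decision.
- A: Player 2 compares 13, 12, 4 and picks c1; R would get 13.
- B: Player 2 compares 15, 3, 8 and picks c1; R would get 11.
- C: Player 2 compares 3, 14, 9 and picks c2; R would get 7.
- D: Player 2 compares 11, 15, 10 and picks c2; R would get 8.
- E: Player 2 compares 8, 15, 14 and picks c2; R would get 11.
R's induced payoffs are 13, 11, 7, 8, 11, so R commits to A. Subgame-perfect outcome: (A, c1) with payoffs (13, 13).
For the simultaneous game, intersect best replies.
R's best replies: c1→C; c2→E; c3→A.
Player 2's best replies: A→c1; B→c1; C→c2; D→c2; E→c2.
The unique mutual best reply is (E, c2), giving (11, 15).
R's commitment gain: 13 − 11 = 2.

2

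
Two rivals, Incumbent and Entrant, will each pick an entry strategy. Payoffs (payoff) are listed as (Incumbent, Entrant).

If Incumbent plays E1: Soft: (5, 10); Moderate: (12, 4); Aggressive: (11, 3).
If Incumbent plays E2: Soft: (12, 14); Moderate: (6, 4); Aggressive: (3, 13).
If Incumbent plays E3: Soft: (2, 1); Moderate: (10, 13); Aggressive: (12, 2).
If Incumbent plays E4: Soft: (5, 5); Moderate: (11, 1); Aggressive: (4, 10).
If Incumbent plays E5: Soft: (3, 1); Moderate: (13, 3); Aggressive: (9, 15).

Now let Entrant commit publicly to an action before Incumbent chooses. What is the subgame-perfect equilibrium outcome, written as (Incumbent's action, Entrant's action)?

Solve by backward induction (Entrant leads).
- Soft: BR = E2, leader payoff 14.
- Moderate: BR = E5, leader payoff 3.
- Aggressive: BR = E3, leader payoff 2.
Among 14, 3, 2, the best is 14 at Soft. Subgame-perfect outcome: (E2, Soft) with payoffs (12, 14).

(E2, Soft)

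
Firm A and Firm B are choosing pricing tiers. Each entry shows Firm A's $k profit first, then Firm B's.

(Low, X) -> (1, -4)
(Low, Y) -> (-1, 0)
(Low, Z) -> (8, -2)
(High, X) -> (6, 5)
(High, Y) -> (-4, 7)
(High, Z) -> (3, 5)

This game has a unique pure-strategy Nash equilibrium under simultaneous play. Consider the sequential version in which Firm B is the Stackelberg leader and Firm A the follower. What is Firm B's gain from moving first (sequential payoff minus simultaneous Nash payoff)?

Backward induction with Firm B moving first.
- X: Firm A compares 1, 6 and picks High; Firm B would get 5.
- Y: Firm A compares -1, -4 and picks Low; Firm B would get 0.
- Z: Firm A compares 8, 3 and picks Low; Firm B would get -2.
Among 5, 0, -2, the best is 5 at X. Subgame-perfect outcome: (High, X) with payoffs (6, 5).
Now find the simultaneous Nash equilibrium.
Firm A's best replies: X→High; Y→Low; Z→Low.
Firm B's best replies: Low→Y; High→Y.
Only (Low, Y) has each player best-responding; Nash payoffs (-1, 0).
Firm B's commitment gain: 5 − 0 = 5.

5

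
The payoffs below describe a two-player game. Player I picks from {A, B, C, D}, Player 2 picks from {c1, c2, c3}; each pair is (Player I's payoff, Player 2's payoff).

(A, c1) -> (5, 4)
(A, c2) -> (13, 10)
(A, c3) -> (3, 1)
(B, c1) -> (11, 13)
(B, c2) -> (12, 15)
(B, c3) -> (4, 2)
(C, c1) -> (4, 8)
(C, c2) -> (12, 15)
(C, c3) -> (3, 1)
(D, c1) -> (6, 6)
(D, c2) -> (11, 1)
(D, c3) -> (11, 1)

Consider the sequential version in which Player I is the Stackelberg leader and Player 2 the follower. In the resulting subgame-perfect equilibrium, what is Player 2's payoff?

10

Work backward from Player 2's decision.
- A → Player 2 plays c2 (best of 4, 10, 1); Player I gets 13.
- B → Player 2 plays c2 (best of 13, 15, 2); Player I gets 12.
- C → Player 2 plays c2 (best of 8, 15, 1); Player I gets 12.
- D → Player 2 plays c1 (best of 6, 1, 1); Player I gets 6.
Among 13, 12, 12, 6, the best is 13 at A. Subgame-perfect outcome: (A, c2) with payoffs (13, 10).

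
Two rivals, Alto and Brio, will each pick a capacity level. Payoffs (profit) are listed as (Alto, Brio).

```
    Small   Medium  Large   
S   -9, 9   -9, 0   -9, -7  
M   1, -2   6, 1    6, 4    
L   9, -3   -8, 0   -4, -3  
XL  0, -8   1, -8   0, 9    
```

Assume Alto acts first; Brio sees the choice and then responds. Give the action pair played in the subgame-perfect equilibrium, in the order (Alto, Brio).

(M, Large)

Backward induction with Alto moving first.
- S → Brio plays Small (best of 9, 0, -7); Alto gets -9.
- M → Brio plays Large (best of -2, 1, 4); Alto gets 6.
- L → Brio plays Medium (best of -3, 0, -3); Alto gets -8.
- XL → Brio plays Large (best of -8, -8, 9); Alto gets 0.
Alto's induced payoffs are -9, 6, -8, 0, so Alto commits to M. Subgame-perfect outcome: (M, Large) with payoffs (6, 4).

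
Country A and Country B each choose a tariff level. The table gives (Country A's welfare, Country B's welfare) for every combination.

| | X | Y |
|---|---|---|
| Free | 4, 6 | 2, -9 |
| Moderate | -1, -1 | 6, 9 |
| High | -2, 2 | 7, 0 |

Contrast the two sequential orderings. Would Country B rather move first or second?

If Country A leads: Country B's best replies are Free→X, Moderate→Y, High→X; Country A's induced payoffs 4, 6, -2; outcome (Moderate, Y), payoffs (6, 9).
If Country B leads: Country A's best replies are X→Free, Y→High; Country B's induced payoffs 6, 0; outcome (Free, X), payoffs (4, 6).
Country B gets 6 moving first and 9 moving second, so Country B prefers to move second.

second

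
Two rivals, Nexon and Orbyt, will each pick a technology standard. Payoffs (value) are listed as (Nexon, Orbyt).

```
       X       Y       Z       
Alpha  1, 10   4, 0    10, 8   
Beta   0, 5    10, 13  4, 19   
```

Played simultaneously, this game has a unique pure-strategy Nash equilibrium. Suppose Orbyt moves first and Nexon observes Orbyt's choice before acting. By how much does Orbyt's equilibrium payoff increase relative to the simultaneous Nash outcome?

3

Backward induction with Orbyt moving first.
- X: BR = Alpha, leader payoff 10.
- Y: BR = Beta, leader payoff 13.
- Z: BR = Alpha, leader payoff 8.
Maximizing over 10, 13, 8, Orbyt chooses Y. Subgame-perfect outcome: (Beta, Y) with payoffs (10, 13).
Under simultaneous play:
Nexon's best replies: X→Alpha; Y→Beta; Z→Alpha.
Orbyt's best replies: Alpha→X; Beta→Z.
Only (Alpha, X) has each player best-responding; Nash payoffs (1, 10).
Orbyt's commitment gain: 13 − 10 = 3.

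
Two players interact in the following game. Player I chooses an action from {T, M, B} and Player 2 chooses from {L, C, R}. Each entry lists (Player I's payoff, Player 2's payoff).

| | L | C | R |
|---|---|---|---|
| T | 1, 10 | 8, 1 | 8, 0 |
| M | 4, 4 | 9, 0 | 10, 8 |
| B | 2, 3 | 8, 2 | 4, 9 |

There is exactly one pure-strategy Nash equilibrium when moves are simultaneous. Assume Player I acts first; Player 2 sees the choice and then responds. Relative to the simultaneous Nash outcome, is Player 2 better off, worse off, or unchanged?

unchanged

Work backward from Player 2's decision.
- T: Player 2 compares 10, 1, 0 and picks L; Player I would get 1.
- M: Player 2 compares 4, 0, 8 and picks R; Player I would get 10.
- B: Player 2 compares 3, 2, 9 and picks R; Player I would get 4.
Player I's induced payoffs are 1, 10, 4, so Player I commits to M. Subgame-perfect outcome: (M, R) with payoffs (10, 8).
Now find the simultaneous Nash equilibrium.
Player I's best replies: L→M; C→M; R→M.
Player 2's best replies: T→L; M→R; B→R.
The unique mutual best reply is (M, R), giving (10, 8).
Player 2 earns 8 sequentially versus 8 at the Nash outcome: unchanged.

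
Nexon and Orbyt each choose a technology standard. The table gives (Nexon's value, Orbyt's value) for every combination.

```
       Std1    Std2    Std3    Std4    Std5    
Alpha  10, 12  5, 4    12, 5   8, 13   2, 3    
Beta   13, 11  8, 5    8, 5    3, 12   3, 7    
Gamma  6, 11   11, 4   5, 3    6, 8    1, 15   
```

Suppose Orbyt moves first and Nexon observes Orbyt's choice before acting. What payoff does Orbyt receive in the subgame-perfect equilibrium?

Solve by backward induction (Orbyt leads).
- Std1 → Nexon plays Beta (best of 10, 13, 6); Orbyt gets 11.
- Std2 → Nexon plays Gamma (best of 5, 8, 11); Orbyt gets 4.
- Std3 → Nexon plays Alpha (best of 12, 8, 5); Orbyt gets 5.
- Std4 → Nexon plays Alpha (best of 8, 3, 6); Orbyt gets 13.
- Std5 → Nexon plays Beta (best of 2, 3, 1); Orbyt gets 7.
Maximizing over 11, 4, 5, 13, 7, Orbyt chooses Std4. Subgame-perfect outcome: (Alpha, Std4) with payoffs (8, 13).

13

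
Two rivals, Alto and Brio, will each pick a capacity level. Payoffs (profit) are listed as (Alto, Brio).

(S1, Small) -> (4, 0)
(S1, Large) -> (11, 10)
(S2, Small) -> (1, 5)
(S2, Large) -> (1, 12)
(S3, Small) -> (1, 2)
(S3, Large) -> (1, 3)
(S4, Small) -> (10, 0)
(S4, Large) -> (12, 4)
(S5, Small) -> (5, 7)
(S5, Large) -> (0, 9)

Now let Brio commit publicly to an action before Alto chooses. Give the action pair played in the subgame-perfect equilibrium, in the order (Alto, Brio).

Work backward from Alto's decision.
- Small: BR = S4, leader payoff 0.
- Large: BR = S4, leader payoff 4.
Among 0, 4, the best is 4 at Large. Subgame-perfect outcome: (S4, Large) with payoffs (12, 4).

(S4, Large)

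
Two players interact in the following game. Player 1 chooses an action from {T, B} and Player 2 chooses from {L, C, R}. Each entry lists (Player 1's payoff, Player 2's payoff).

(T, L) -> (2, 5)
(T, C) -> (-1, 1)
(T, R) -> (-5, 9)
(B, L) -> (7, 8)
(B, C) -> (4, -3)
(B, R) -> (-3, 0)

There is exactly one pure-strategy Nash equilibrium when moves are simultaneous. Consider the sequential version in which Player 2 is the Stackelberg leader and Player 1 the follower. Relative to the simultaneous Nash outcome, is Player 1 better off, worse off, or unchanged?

Solve by backward induction (Player 2 leads).
- L: BR = B, leader payoff 8.
- C: BR = B, leader payoff -3.
- R: BR = B, leader payoff 0.
Among 8, -3, 0, the best is 8 at L. Subgame-perfect outcome: (B, L) with payoffs (7, 8).
Now find the simultaneous Nash equilibrium.
Player 1's best replies: L→B; C→B; R→B.
Player 2's best replies: T→R; B→L.
Only (B, L) has each player best-responding; Nash payoffs (7, 8).
Player 1 earns 7 sequentially versus 7 at the Nash outcome: unchanged.

unchanged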